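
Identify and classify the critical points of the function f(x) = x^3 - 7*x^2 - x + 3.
f'(x) = 3*x^2 - 14*x - 1

Solve f'(x) = 0:
  3*x^2 - 14*x - 1 = 0 has no rational roots; quadratic formula: x = (14 ± √208)/6.
  ⇒ x = 7/3 - 2*sqrt(13)/3 ≈ -0.0704, 7/3 + 2*sqrt(13)/3 ≈ 4.7370

f''(x) = 6*x - 14
Second-derivative test at each critical point:
  f''(-0.0704) = -14.4222 < 0 → local maximum
  f''(4.7370) = 14.4222 > 0 → local minimum

Critical points: x = 7/3 - 2*sqrt(13)/3 ≈ -0.0704 (local maximum); x = 7/3 + 2*sqrt(13)/3 ≈ 4.7370 (local minimum)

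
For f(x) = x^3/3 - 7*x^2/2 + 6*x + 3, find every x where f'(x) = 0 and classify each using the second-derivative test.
f'(x) = x^2 - 7*x + 6

Solve f'(x) = 0:
  Factor: x^2 - 7*x + 6 = (x - 6)*(x - 1) = 0.
  ⇒ x = 1, 6

f''(x) = 2*x - 7
Second-derivative test at each critical point:
  f''(1) = -5 < 0 → local maximum
  f''(6) = 5 > 0 → local minimum

Critical points: x = 1 (local maximum); x = 6 (local minimum)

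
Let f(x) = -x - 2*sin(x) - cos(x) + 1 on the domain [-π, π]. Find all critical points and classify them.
f'(x) = sin(x) - 2*cos(x) - 1

Solve f'(x) = 0 on [-π, π]:
  f'(x) = 0 ⇔ sin(x) - 2*cos(x) = 1. Write the left side as R·cos(x + φ) with R = √((-2)² + (-1)²) = sqrt(5), cos φ = -2*sqrt(5)/5, sin φ = -sqrt(5)/5; then cos(x + φ) = sqrt(5)/5. Solve for x and keep the solutions lying in [-π, π].
  ⇒ x = -pi + atan(3/4) ≈ -2.4981, pi/2 ≈ 1.5708

f''(x) = 2*sin(x) + cos(x)
Second-derivative test at each critical point:
  f''(-2.4981) = -2 < 0 → local maximum
  f''(1.5708) = 2 > 0 → local minimum

Critical points: x = -pi + atan(3/4) ≈ -2.4981 (local maximum); x = pi/2 ≈ 1.5708 (local minimum)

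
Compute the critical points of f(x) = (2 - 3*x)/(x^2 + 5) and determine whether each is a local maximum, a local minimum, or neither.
f'(x) = (3*x^2 - 4*x - 15)/(x^4 + 10*x^2 + 25)

Solve f'(x) = 0:
  f'(x) = (x - 3)*(3*x + 5)/(x^2 + 5)^2; the denominator is positive wherever f is defined, so f'(x) = 0 ⇔ 3*x^2 - 4*x - 15 = 0.
  Factor: 3*x^2 - 4*x - 15 = (x - 3)*(3*x + 5) = 0.
  ⇒ x = -5/3, 3

f''(x) = 2*(4*x^2*(2 - 3*x) + (9*x - 2)*(x^2 + 5))/(x^2 + 5)^3
Second-derivative test at each critical point:
  f''(-5/3) = -81/350 < 0 → local maximum
  f''(3) = 1/14 > 0 → local minimum

Critical points: x = -5/3 (local maximum); x = 3 (local minimum)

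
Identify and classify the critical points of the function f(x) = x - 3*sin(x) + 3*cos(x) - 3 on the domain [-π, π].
f'(x) = -3*sqrt(2)*sin(x + pi/4) + 1

Solve f'(x) = 0 on [-π, π]:
  f'(x) = 0 ⇔ -3*sin(x) - 3*cos(x) = -1. Write the left side as R·cos(x + φ) with R = √((-3)² + 3²) = 3*sqrt(2), cos φ = -sqrt(2)/2, sin φ = sqrt(2)/2; then cos(x + φ) = -sqrt(2)/6. Solve for x and keep the solutions lying in [-π, π].
  ⇒ x = atan((1 - sqrt(17))/(1 + sqrt(17))) ≈ -0.5475, atan((1 + sqrt(17))/(1 - sqrt(17))) + pi ≈ 2.1183

f''(x) = -3*sqrt(2)*cos(x + pi/4)
Second-derivative test at each critical point:
  f''(-0.5475) = -4.1231 < 0 → local maximum
  f''(2.1183) = 4.1231 > 0 → local minimum

Critical points: x = atan((1 - sqrt(17))/(1 + sqrt(17))) ≈ -0.5475 (local maximum); x = atan((1 + sqrt(17))/(1 - sqrt(17))) + pi ≈ 2.1183 (local minimum)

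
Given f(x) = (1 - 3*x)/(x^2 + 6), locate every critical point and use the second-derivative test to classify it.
f'(x) = (3*x^2 - 2*x - 18)/(x^4 + 12*x^2 + 36)

Solve f'(x) = 0:
  f'(x) = (3*x^2 - 2*x - 18)/(x^2 + 6)^2; the denominator is positive wherever f is defined, so f'(x) = 0 ⇔ 3*x^2 - 2*x - 18 = 0.
  3*x^2 - 2*x - 18 = 0 has no rational roots; quadratic formula: x = (2 ± √220)/6.
  ⇒ x = 1/3 - sqrt(55)/3 ≈ -2.1387, 1/3 + sqrt(55)/3 ≈ 2.8054

f''(x) = 2*(4*x^2*(1 - 3*x) + (9*x - 1)*(x^2 + 6))/(x^2 + 6)^3
Second-derivative test at each critical point:
  f''(-2.1387) = -0.1327 < 0 → local maximum
  f''(2.8054) = 0.0771 > 0 → local minimum

Critical points: x = 1/3 - sqrt(55)/3 ≈ -2.1387 (local maximum); x = 1/3 + sqrt(55)/3 ≈ 2.8054 (local minimum)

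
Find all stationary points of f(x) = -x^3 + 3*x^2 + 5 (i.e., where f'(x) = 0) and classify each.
f'(x) = 3*x*(2 - x)

Solve f'(x) = 0:
  Factor: -3*x^2 + 6*x = -3*x*(x - 2) = 0.
  ⇒ x = 0, 2

f''(x) = 6 - 6*x
Second-derivative test at each critical point:
  f''(0) = 6 > 0 → local minimum
  f''(2) = -6 < 0 → local maximum

Critical points: x = 0 (local minimum); x = 2 (local maximum)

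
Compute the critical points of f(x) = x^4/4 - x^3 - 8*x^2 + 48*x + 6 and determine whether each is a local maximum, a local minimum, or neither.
f'(x) = x^3 - 3*x^2 - 16*x + 48

Solve f'(x) = 0:
  Factor: x^3 - 3*x^2 - 16*x + 48 = (x - 4)*(x - 3)*(x + 4) = 0.
  ⇒ x = -4, 3, 4

f''(x) = 3*x^2 - 6*x - 16
Second-derivative test at each critical point:
  f''(-4) = 56 > 0 → local minimum
  f''(3) = -7 < 0 → local maximum
  f''(4) = 8 > 0 → local minimum

Critical points: x = -4 (local minimum); x = 3 (local maximum); x = 4 (local minimum)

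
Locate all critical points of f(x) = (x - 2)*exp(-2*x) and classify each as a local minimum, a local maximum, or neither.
f'(x) = (5 - 2*x)*exp(-2*x)

Solve f'(x) = 0:
  f'(x) = (5 - 2*x)·exp(-2*x) and exp(-2*x) > 0 for every x, so f'(x) = 0 ⇔ 5 - 2*x = 0.
  5 - 2*x = 0.
  ⇒ x = 5/2

f''(x) = 4*(x - 3)*exp(-2*x)
Second-derivative test at each critical point:
  f''(5/2) = -0.0135 < 0 → local maximum

Critical points: x = 5/2 (local maximum)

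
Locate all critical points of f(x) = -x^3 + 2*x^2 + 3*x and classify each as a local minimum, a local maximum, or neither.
f'(x) = -3*x^2 + 4*x + 3

Solve f'(x) = 0:
  3*x^2 - 4*x - 3 = 0 has no rational roots; quadratic formula: x = (4 ± √52)/6.
  ⇒ x = 2/3 - sqrt(13)/3 ≈ -0.5352, 2/3 + sqrt(13)/3 ≈ 1.8685

f''(x) = 4 - 6*x
Second-derivative test at each critical point:
  f''(-0.5352) = 7.2111 > 0 → local minimum
  f''(1.8685) = -7.2111 < 0 → local maximum

Critical points: x = 2/3 - sqrt(13)/3 ≈ -0.5352 (local minimum); x = 2/3 + sqrt(13)/3 ≈ 1.8685 (local maximum)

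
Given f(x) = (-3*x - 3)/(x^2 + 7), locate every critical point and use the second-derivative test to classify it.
f'(x) = 3*(-x^2 + 2*x*(x + 1) - 7)/(x^2 + 7)^2

Solve f'(x) = 0:
  f'(x) = 3*(x^2 + 2*x - 7)/(x^2 + 7)^2; the denominator is positive wherever f is defined, so f'(x) = 0 ⇔ 3*x^2 + 6*x - 21 = 0.
  Factor: 3*x^2 + 6*x - 21 = 3*(x^2 + 2*x - 7); x^2 + 2*x - 7 = 0 has no rational roots; quadratic formula: x = (-2 ± √32)/2.
  ⇒ x = -2*sqrt(2) - 1 ≈ -3.8284, -1 + 2*sqrt(2) ≈ 1.8284

f''(x) = 6*(-4*x^2*(x + 1) + (3*x + 1)*(x^2 + 7))/(x^2 + 7)^3
Second-derivative test at each critical point:
  f''(-3.8284) = -0.0362 < 0 → local maximum
  f''(1.8284) = 0.1586 > 0 → local minimum

Critical points: x = -2*sqrt(2) - 1 ≈ -3.8284 (local maximum); x = -1 + 2*sqrt(2) ≈ 1.8284 (local minimum)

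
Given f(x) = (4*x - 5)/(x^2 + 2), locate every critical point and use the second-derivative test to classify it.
f'(x) = 2*(-2*x^2 + 5*x + 4)/(x^4 + 4*x^2 + 4)

Solve f'(x) = 0:
  f'(x) = -2*(2*x^2 - 5*x - 4)/(x^2 + 2)^2; the denominator is positive wherever f is defined, so f'(x) = 0 ⇔ -4*x^2 + 10*x + 8 = 0.
  Factor: -4*x^2 + 10*x + 8 = -2*(2*x^2 - 5*x - 4); 2*x^2 - 5*x - 4 = 0 has no rational roots; quadratic formula: x = (5 ± √57)/4.
  ⇒ x = 5/4 - sqrt(57)/4 ≈ -0.6375, 5/4 + sqrt(57)/4 ≈ 3.1375

f''(x) = 2*(4*x^2*(4*x - 5) + (5 - 12*x)*(x^2 + 2))/(x^2 + 2)^3
Second-derivative test at each critical point:
  f''(-0.6375) = 2.6076 > 0 → local minimum
  f''(3.1375) = -0.1076 < 0 → local maximum

Critical points: x = 5/4 - sqrt(57)/4 ≈ -0.6375 (local minimum); x = 5/4 + sqrt(57)/4 ≈ 3.1375 (local maximum)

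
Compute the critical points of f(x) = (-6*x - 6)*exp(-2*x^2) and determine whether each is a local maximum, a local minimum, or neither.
f'(x) = 6*(4*x*(x + 1) - 1)*exp(-2*x^2)

Solve f'(x) = 0:
  f'(x) = (24*x^2 + 24*x - 6)·exp(-2*x^2) and exp(-2*x^2) > 0 for every x, so f'(x) = 0 ⇔ 24*x^2 + 24*x - 6 = 0.
  Factor: 24*x^2 + 24*x - 6 = 6*(4*x^2 + 4*x - 1); 4*x^2 + 4*x - 1 = 0 has no rational roots; quadratic formula: x = (-4 ± √32)/8.
  ⇒ x = -sqrt(2)/2 - 1/2 ≈ -1.2071, -1/2 + sqrt(2)/2 ≈ 0.2071

f''(x) = 24*(-4*x^2*(x + 1) + 3*x + 1)*exp(-2*x^2)
Second-derivative test at each critical point:
  f''(-1.2071) = -1.8412 < 0 → local maximum
  f''(0.2071) = 31.1508 > 0 → local minimum

Critical points: x = -sqrt(2)/2 - 1/2 ≈ -1.2071 (local maximum); x = -1/2 + sqrt(2)/2 ≈ 0.2071 (local minimum)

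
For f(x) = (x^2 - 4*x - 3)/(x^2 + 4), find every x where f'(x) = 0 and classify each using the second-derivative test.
f'(x) = 2*(2*x^2 + 7*x - 8)/(x^4 + 8*x^2 + 16)

Solve f'(x) = 0:
  f'(x) = 2*(2*x^2 + 7*x - 8)/(x^2 + 4)^2; the denominator is positive wherever f is defined, so f'(x) = 0 ⇔ 4*x^2 + 14*x - 16 = 0.
  Factor: 4*x^2 + 14*x - 16 = 2*(2*x^2 + 7*x - 8); 2*x^2 + 7*x - 8 = 0 has no rational roots; quadratic formula: x = (-7 ± √113)/4.
  ⇒ x = -sqrt(113)/4 - 7/4 ≈ -4.4075, -7/4 + sqrt(113)/4 ≈ 0.9075

f''(x) = 2*(-4*x^3 - 21*x^2 + 48*x + 28)/(x^6 + 12*x^4 + 48*x^2 + 64)
Second-derivative test at each critical point:
  f''(-4.4075) = -0.0387 < 0 → local maximum
  f''(0.9075) = 0.9137 > 0 → local minimum

Critical points: x = -sqrt(113)/4 - 7/4 ≈ -4.4075 (local maximum); x = -7/4 + sqrt(113)/4 ≈ 0.9075 (local minimum)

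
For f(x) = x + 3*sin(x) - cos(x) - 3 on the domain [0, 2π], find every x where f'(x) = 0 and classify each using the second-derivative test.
f'(x) = sin(x) + 3*cos(x) + 1

Solve f'(x) = 0 on [0, 2π]:
  f'(x) = 0 ⇔ sin(x) + 3*cos(x) = -1. Write the left side as R·cos(x + φ) with R = √(3² + (-1)²) = sqrt(10), cos φ = 3*sqrt(10)/10, sin φ = -sqrt(10)/10; then cos(x + φ) = -sqrt(10)/10. Solve for x and keep the solutions lying in [0, 2π].
  ⇒ x = pi - atan(4/3) ≈ 2.2143, 3*pi/2 ≈ 4.7124

f''(x) = -3*sin(x) + cos(x)
Second-derivative test at each critical point:
  f''(2.2143) = -3 < 0 → local maximum
  f''(4.7124) = 3 > 0 → local minimum

Critical points: x = pi - atan(4/3) ≈ 2.2143 (local maximum); x = 3*pi/2 ≈ 4.7124 (local minimum)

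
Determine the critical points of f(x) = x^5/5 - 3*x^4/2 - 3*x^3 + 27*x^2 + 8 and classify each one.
f'(x) = x*(x^3 - 6*x^2 - 9*x + 54)

Solve f'(x) = 0:
  Factor: x^4 - 6*x^3 - 9*x^2 + 54*x = x*(x - 6)*(x - 3)*(x + 3) = 0.
  ⇒ x = -3, 0, 3, 6

f''(x) = 4*x^3 - 18*x^2 - 18*x + 54
Second-derivative test at each critical point:
  f''(-3) = -162 < 0 → local maximum
  f''(0) = 54 > 0 → local minimum
  f''(3) = -54 < 0 → local maximum
  f''(6) = 162 > 0 → local minimum

Critical points: x = -3 (local maximum); x = 0 (local minimum); x = 3 (local maximum); x = 6 (local minimum)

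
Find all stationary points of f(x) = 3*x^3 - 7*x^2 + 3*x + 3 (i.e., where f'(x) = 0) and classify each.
f'(x) = 9*x^2 - 14*x + 3

Solve f'(x) = 0:
  9*x^2 - 14*x + 3 = 0 has no rational roots; quadratic formula: x = (14 ± √88)/18.
  ⇒ x = 7/9 - sqrt(22)/9 ≈ 0.2566, sqrt(22)/9 + 7/9 ≈ 1.2989

f''(x) = 18*x - 14
Second-derivative test at each critical point:
  f''(0.2566) = -9.3808 < 0 → local maximum
  f''(1.2989) = 9.3808 > 0 → local minimum

Critical points: x = 7/9 - sqrt(22)/9 ≈ 0.2566 (local maximum); x = sqrt(22)/9 + 7/9 ≈ 1.2989 (local minimum)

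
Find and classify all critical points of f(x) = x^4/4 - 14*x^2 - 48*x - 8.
f'(x) = x^3 - 28*x - 48

Solve f'(x) = 0:
  Factor: x^3 - 28*x - 48 = (x - 6)*(x + 2)*(x + 4) = 0.
  ⇒ x = -4, -2, 6

f''(x) = 3*x^2 - 28
Second-derivative test at each critical point:
  f''(-4) = 20 > 0 → local minimum
  f''(-2) = -16 < 0 → local maximum
  f''(6) = 80 > 0 → local minimum

Critical points: x = -4 (local minimum); x = -2 (local maximum); x = 6 (local minimum)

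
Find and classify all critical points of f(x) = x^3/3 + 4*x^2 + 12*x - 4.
f'(x) = x^2 + 8*x + 12

Solve f'(x) = 0:
  Factor: x^2 + 8*x + 12 = (x + 2)*(x + 6) = 0.
  ⇒ x = -6, -2

f''(x) = 2*x + 8
Second-derivative test at each critical point:
  f''(-6) = -4 < 0 → local maximum
  f''(-2) = 4 > 0 → local minimum

Critical points: x = -6 (local maximum); x = -2 (local minimum)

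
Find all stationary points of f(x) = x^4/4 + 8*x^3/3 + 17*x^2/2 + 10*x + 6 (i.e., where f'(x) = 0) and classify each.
f'(x) = x^3 + 8*x^2 + 17*x + 10

Solve f'(x) = 0:
  Factor: x^3 + 8*x^2 + 17*x + 10 = (x + 1)*(x + 2)*(x + 5) = 0.
  ⇒ x = -5, -2, -1

f''(x) = 3*x^2 + 16*x + 17
Second-derivative test at each critical point:
  f''(-5) = 12 > 0 → local minimum
  f''(-2) = -3 < 0 → local maximum
  f''(-1) = 4 > 0 → local minimum

Critical points: x = -5 (local minimum); x = -2 (local maximum); x = -1 (local minimum)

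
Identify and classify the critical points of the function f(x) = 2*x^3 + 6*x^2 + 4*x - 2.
f'(x) = 6*x^2 + 12*x + 4

Solve f'(x) = 0:
  Factor: 6*x^2 + 12*x + 4 = 2*(3*x^2 + 6*x + 2); 3*x^2 + 6*x + 2 = 0 has no rational roots; quadratic formula: x = (-6 ± √12)/6.
  ⇒ x = -1 - sqrt(3)/3 ≈ -1.5774, -1 + sqrt(3)/3 ≈ -0.4226

f''(x) = 12*x + 12
Second-derivative test at each critical point:
  f''(-1.5774) = -6.9282 < 0 → local maximum
  f''(-0.4226) = 6.9282 > 0 → local minimum

Critical points: x = -1 - sqrt(3)/3 ≈ -1.5774 (local maximum); x = -1 + sqrt(3)/3 ≈ -0.4226 (local minimum)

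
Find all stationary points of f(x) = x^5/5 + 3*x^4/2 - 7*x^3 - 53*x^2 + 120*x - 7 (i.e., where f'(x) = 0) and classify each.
f'(x) = x^4 + 6*x^3 - 21*x^2 - 106*x + 120

Solve f'(x) = 0:
  Factor: x^4 + 6*x^3 - 21*x^2 - 106*x + 120 = (x - 4)*(x - 1)*(x + 5)*(x + 6) = 0.
  ⇒ x = -6, -5, 1, 4

f''(x) = 4*x^3 + 18*x^2 - 42*x - 106
Second-derivative test at each critical point:
  f''(-6) = -70 < 0 → local maximum
  f''(-5) = 54 > 0 → local minimum
  f''(1) = -126 < 0 → local maximum
  f''(4) = 270 > 0 → local minimum

Critical points: x = -6 (local maximum); x = -5 (local minimum); x = 1 (local maximum); x = 4 (local minimum)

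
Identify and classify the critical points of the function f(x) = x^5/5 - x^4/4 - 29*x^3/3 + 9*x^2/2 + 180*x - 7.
f'(x) = x^4 - x^3 - 29*x^2 + 9*x + 180

Solve f'(x) = 0:
  Factor: x^4 - x^3 - 29*x^2 + 9*x + 180 = (x - 5)*(x - 3)*(x + 3)*(x + 4) = 0.
  ⇒ x = -4, -3, 3, 5

f''(x) = 4*x^3 - 3*x^2 - 58*x + 9
Second-derivative test at each critical point:
  f''(-4) = -63 < 0 → local maximum
  f''(-3) = 48 > 0 → local minimum
  f''(3) = -84 < 0 → local maximum
  f''(5) = 144 > 0 → local minimum

Critical points: x = -4 (local maximum); x = -3 (local minimum); x = 3 (local maximum); x = 5 (local minimum)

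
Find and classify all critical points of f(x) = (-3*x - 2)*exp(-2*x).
f'(x) = (6*x + 1)*exp(-2*x)

Solve f'(x) = 0:
  f'(x) = (6*x + 1)·exp(-2*x) and exp(-2*x) > 0 for every x, so f'(x) = 0 ⇔ 6*x + 1 = 0.
  6*x + 1 = 0.
  ⇒ x = -1/6

f''(x) = 4*(1 - 3*x)*exp(-2*x)
Second-derivative test at each critical point:
  f''(-1/6) = 8.3737 > 0 → local minimum

Critical points: x = -1/6 (local minimum)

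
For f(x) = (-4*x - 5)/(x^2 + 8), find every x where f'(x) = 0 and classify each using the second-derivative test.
f'(x) = 2*(2*x^2 + 5*x - 16)/(x^4 + 16*x^2 + 64)

Solve f'(x) = 0:
  f'(x) = 2*(2*x^2 + 5*x - 16)/(x^2 + 8)^2; the denominator is positive wherever f is defined, so f'(x) = 0 ⇔ 4*x^2 + 10*x - 32 = 0.
  Factor: 4*x^2 + 10*x - 32 = 2*(2*x^2 + 5*x - 16); 2*x^2 + 5*x - 16 = 0 has no rational roots; quadratic formula: x = (-5 ± √153)/4.
  ⇒ x = -3*sqrt(17)/4 - 5/4 ≈ -4.3423, -5/4 + 3*sqrt(17)/4 ≈ 1.8423

f''(x) = 2*(-4*x^2*(4*x + 5) + (12*x + 5)*(x^2 + 8))/(x^2 + 8)^3
Second-derivative test at each critical point:
  f''(-4.3423) = -0.0343 < 0 → local maximum
  f''(1.8423) = 0.1906 > 0 → local minimum

Critical points: x = -3*sqrt(17)/4 - 5/4 ≈ -4.3423 (local maximum); x = -5/4 + 3*sqrt(17)/4 ≈ 1.8423 (local minimum)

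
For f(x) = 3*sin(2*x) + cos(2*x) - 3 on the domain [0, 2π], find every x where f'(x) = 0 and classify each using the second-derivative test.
f'(x) = -2*sin(2*x) + 6*cos(2*x)

Solve f'(x) = 0 on [0, 2π]:
  f'(x) = 0 ⇔ 3*cos(2*x) = sin(2*x) ⇔ tan(2*x) = 3, i.e. 2*x = arctan(3) + nπ; keep the solutions lying in [0, 2π].
  ⇒ x = atan(3)/2 ≈ 0.6245, atan(3)/2 + pi/2 ≈ 2.1953, atan(3)/2 + pi ≈ 3.7661, atan(3)/2 + 3*pi/2 ≈ 5.3369

f''(x) = -12*sin(2*x) - 4*cos(2*x)
Second-derivative test at each critical point:
  f''(0.6245) = -12.6491 < 0 → local maximum
  f''(2.1953) = 12.6491 > 0 → local minimum
  f''(3.7661) = -12.6491 < 0 → local maximum
  f''(5.3369) = 12.6491 > 0 → local minimum

Critical points: x = atan(3)/2 ≈ 0.6245 (local maximum); x = atan(3)/2 + pi/2 ≈ 2.1953 (local minimum); x = atan(3)/2 + pi ≈ 3.7661 (local maximum); x = atan(3)/2 + 3*pi/2 ≈ 5.3369 (local minimum)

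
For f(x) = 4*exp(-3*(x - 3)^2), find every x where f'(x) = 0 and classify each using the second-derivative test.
f'(x) = 24*(3 - x)*exp(-3*(x - 3)^2)

Solve f'(x) = 0:
  f'(x) = (72 - 24*x)·exp(-3*(x - 3)^2) and exp(-3*(x - 3)^2) > 0 for every x, so f'(x) = 0 ⇔ 72 - 24*x = 0.
  Factor: 72 - 24*x = -24*(x - 3) = 0.
  ⇒ x = 3

f''(x) = 24*(6*(x - 3)^2 - 1)*exp(-3*(x - 3)^2)
Second-derivative test at each critical point:
  f''(3) = -24 < 0 → local maximum

Critical points: x = 3 (local maximum)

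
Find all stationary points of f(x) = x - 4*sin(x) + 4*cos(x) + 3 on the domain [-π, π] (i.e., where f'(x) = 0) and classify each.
f'(x) = -4*sqrt(2)*sin(x + pi/4) + 1

Solve f'(x) = 0 on [-π, π]:
  f'(x) = 0 ⇔ -4*sin(x) - 4*cos(x) = -1. Write the left side as R·cos(x + φ) with R = √((-4)² + 4²) = 4*sqrt(2), cos φ = -sqrt(2)/2, sin φ = sqrt(2)/2; then cos(x + φ) = -sqrt(2)/8. Solve for x and keep the solutions lying in [-π, π].
  ⇒ x = atan((1 - sqrt(31))/(1 + sqrt(31))) ≈ -0.6077, atan((1 + sqrt(31))/(1 - sqrt(31))) + pi ≈ 2.1785

f''(x) = -4*sqrt(2)*cos(x + pi/4)
Second-derivative test at each critical point:
  f''(-0.6077) = -5.5678 < 0 → local maximum
  f''(2.1785) = 5.5678 > 0 → local minimum

Critical points: x = atan((1 - sqrt(31))/(1 + sqrt(31))) ≈ -0.6077 (local maximum); x = atan((1 + sqrt(31))/(1 - sqrt(31))) + pi ≈ 2.1785 (local minimum)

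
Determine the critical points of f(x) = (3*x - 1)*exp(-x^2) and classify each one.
f'(x) = (-2*x*(3*x - 1) + 3)*exp(-x^2)

Solve f'(x) = 0:
  f'(x) = (-6*x^2 + 2*x + 3)·exp(-x^2) and exp(-x^2) > 0 for every x, so f'(x) = 0 ⇔ -6*x^2 + 2*x + 3 = 0.
  6*x^2 - 2*x - 3 = 0 has no rational roots; quadratic formula: x = (2 ± √76)/12.
  ⇒ x = 1/6 - sqrt(19)/6 ≈ -0.5598, 1/6 + sqrt(19)/6 ≈ 0.8931

f''(x) = 2*(2*x^2*(3*x - 1) - 9*x + 1)*exp(-x^2)
Second-derivative test at each critical point:
  f''(-0.5598) = 6.3724 > 0 → local minimum
  f''(0.8931) = -3.9261 < 0 → local maximum

Critical points: x = 1/6 - sqrt(19)/6 ≈ -0.5598 (local minimum); x = 1/6 + sqrt(19)/6 ≈ 0.8931 (local maximum)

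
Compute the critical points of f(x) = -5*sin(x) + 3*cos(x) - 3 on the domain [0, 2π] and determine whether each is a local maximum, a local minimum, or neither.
f'(x) = -3*sin(x) - 5*cos(x)

Solve f'(x) = 0 on [0, 2π]:
  f'(x) = 0 ⇔ -5*cos(x) = 3*sin(x) ⇔ tan(x) = -5/3, i.e. x = arctan(-5/3) + nπ; keep the solutions lying in [0, 2π].
  ⇒ x = pi - atan(5/3) ≈ 2.1112, -atan(5/3) + 2*pi ≈ 5.2528

f''(x) = 5*sin(x) - 3*cos(x)
Second-derivative test at each critical point:
  f''(2.1112) = 5.8310 > 0 → local minimum
  f''(5.2528) = -5.8310 < 0 → local maximum

Critical points: x = pi - atan(5/3) ≈ 2.1112 (local minimum); x = -atan(5/3) + 2*pi ≈ 5.2528 (local maximum)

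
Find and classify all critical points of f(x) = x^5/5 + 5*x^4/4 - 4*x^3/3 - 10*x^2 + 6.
f'(x) = x*(x^3 + 5*x^2 - 4*x - 20)

Solve f'(x) = 0:
  Factor: x^4 + 5*x^3 - 4*x^2 - 20*x = x*(x - 2)*(x + 2)*(x + 5) = 0.
  ⇒ x = -5, -2, 0, 2

f''(x) = 4*x^3 + 15*x^2 - 8*x - 20
Second-derivative test at each critical point:
  f''(-5) = -105 < 0 → local maximum
  f''(-2) = 24 > 0 → local minimum
  f''(0) = -20 < 0 → local maximum
  f''(2) = 56 > 0 → local minimum

Critical points: x = -5 (local maximum); x = -2 (local minimum); x = 0 (local maximum); x = 2 (local minimum)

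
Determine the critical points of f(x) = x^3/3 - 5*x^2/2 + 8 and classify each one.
f'(x) = x*(x - 5)

Solve f'(x) = 0:
  Factor: x^2 - 5*x = x*(x - 5) = 0.
  ⇒ x = 0, 5

f''(x) = 2*x - 5
Second-derivative test at each critical point:
  f''(0) = -5 < 0 → local maximum
  f''(5) = 5 > 0 → local minimum

Critical points: x = 0 (local maximum); x = 5 (local minimum)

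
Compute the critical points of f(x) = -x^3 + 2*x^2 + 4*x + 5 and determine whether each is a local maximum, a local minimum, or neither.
f'(x) = -3*x^2 + 4*x + 4

Solve f'(x) = 0:
  Factor: -3*x^2 + 4*x + 4 = -(x - 2)*(3*x + 2) = 0.
  ⇒ x = -2/3, 2

f''(x) = 4 - 6*x
Second-derivative test at each critical point:
  f''(-2/3) = 8 > 0 → local minimum
  f''(2) = -8 < 0 → local maximum

Critical points: x = -2/3 (local minimum); x = 2 (local maximum)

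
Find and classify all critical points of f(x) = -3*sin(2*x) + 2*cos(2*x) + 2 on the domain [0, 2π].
f'(x) = -4*sin(2*x) - 6*cos(2*x)

Solve f'(x) = 0 on [0, 2π]:
  f'(x) = 0 ⇔ -3*cos(2*x) = 2*sin(2*x) ⇔ tan(2*x) = -3/2, i.e. 2*x = arctan(-3/2) + nπ; keep the solutions lying in [0, 2π].
  ⇒ x = -atan(3/2)/2 + pi/2 ≈ 1.0794, pi - atan(3/2)/2 ≈ 2.6502, -atan(3/2)/2 + 3*pi/2 ≈ 4.2210, -atan(3/2)/2 + 2*pi ≈ 5.7918

f''(x) = 12*sin(2*x) - 8*cos(2*x)
Second-derivative test at each critical point:
  f''(1.0794) = 14.4222 > 0 → local minimum
  f''(2.6502) = -14.4222 < 0 → local maximum
  f''(4.2210) = 14.4222 > 0 → local minimum
  f''(5.7918) = -14.4222 < 0 → local maximum

Critical points: x = -atan(3/2)/2 + pi/2 ≈ 1.0794 (local minimum); x = pi - atan(3/2)/2 ≈ 2.6502 (local maximum); x = -atan(3/2)/2 + 3*pi/2 ≈ 4.2210 (local minimum); x = -atan(3/2)/2 + 2*pi ≈ 5.7918 (local maximum)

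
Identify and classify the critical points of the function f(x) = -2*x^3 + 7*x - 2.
f'(x) = 7 - 6*x^2

Solve f'(x) = 0:
  6*x^2 - 7 = 0 has no rational roots; quadratic formula: x = (0 ± √168)/12.
  ⇒ x = -sqrt(42)/6 ≈ -1.0801, sqrt(42)/6 ≈ 1.0801

f''(x) = -12*x
Second-derivative test at each critical point:
  f''(-1.0801) = 12.9615 > 0 → local minimum
  f''(1.0801) = -12.9615 < 0 → local maximum

Critical points: x = -sqrt(42)/6 ≈ -1.0801 (local minimum); x = sqrt(42)/6 ≈ 1.0801 (local maximum)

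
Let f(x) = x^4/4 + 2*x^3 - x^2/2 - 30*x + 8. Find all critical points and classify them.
f'(x) = x^3 + 6*x^2 - x - 30

Solve f'(x) = 0:
  Factor: x^3 + 6*x^2 - x - 30 = (x - 2)*(x + 3)*(x + 5) = 0.
  ⇒ x = -5, -3, 2

f''(x) = 3*x^2 + 12*x - 1
Second-derivative test at each critical point:
  f''(-5) = 14 > 0 → local minimum
  f''(-3) = -10 < 0 → local maximum
  f''(2) = 35 > 0 → local minimum

Critical points: x = -5 (local minimum); x = -3 (local maximum); x = 2 (local minimum)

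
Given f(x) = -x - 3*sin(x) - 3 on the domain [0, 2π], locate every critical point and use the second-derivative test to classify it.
f'(x) = -3*cos(x) - 1

Solve f'(x) = 0 on [0, 2π]:
  f'(x) = 0 ⇔ cos(x) = -1/3, i.e. x = ±arccos(-1/3) + 2nπ; keep the solutions lying in [0, 2π].
  ⇒ x = acos(-1/3) ≈ 1.9106, -acos(-1/3) + 2*pi ≈ 4.3726

f''(x) = 3*sin(x)
Second-derivative test at each critical point:
  f''(1.9106) = 2.8284 > 0 → local minimum
  f''(4.3726) = -2.8284 < 0 → local maximum

Critical points: x = acos(-1/3) ≈ 1.9106 (local minimum); x = -acos(-1/3) + 2*pi ≈ 4.3726 (local maximum)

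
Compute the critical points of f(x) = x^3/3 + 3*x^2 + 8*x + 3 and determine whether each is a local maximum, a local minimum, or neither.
f'(x) = x^2 + 6*x + 8

Solve f'(x) = 0:
  Factor: x^2 + 6*x + 8 = (x + 2)*(x + 4) = 0.
  ⇒ x = -4, -2

f''(x) = 2*x + 6
Second-derivative test at each critical point:
  f''(-4) = -2 < 0 → local maximum
  f''(-2) = 2 > 0 → local minimum

Critical points: x = -4 (local maximum); x = -2 (local minimum)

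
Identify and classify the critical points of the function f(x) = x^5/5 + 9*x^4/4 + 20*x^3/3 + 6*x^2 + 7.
f'(x) = x*(x^3 + 9*x^2 + 20*x + 12)

Solve f'(x) = 0:
  Factor: x^4 + 9*x^3 + 20*x^2 + 12*x = x*(x + 1)*(x + 2)*(x + 6) = 0.
  ⇒ x = -6, -2, -1, 0

f''(x) = 4*x^3 + 27*x^2 + 40*x + 12
Second-derivative test at each critical point:
  f''(-6) = -120 < 0 → local maximum
  f''(-2) = 8 > 0 → local minimum
  f''(-1) = -5 < 0 → local maximum
  f''(0) = 12 > 0 → local minimum

Critical points: x = -6 (local maximum); x = -2 (local minimum); x = -1 (local maximum); x = 0 (local minimum)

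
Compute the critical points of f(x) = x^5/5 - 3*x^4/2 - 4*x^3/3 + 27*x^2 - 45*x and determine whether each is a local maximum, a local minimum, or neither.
f'(x) = x^4 - 6*x^3 - 4*x^2 + 54*x - 45

Solve f'(x) = 0:
  Factor: x^4 - 6*x^3 - 4*x^2 + 54*x - 45 = (x - 5)*(x - 3)*(x - 1)*(x + 3) = 0.
  ⇒ x = -3, 1, 3, 5

f''(x) = 4*x^3 - 18*x^2 - 8*x + 54
Second-derivative test at each critical point:
  f''(-3) = -192 < 0 → local maximum
  f''(1) = 32 > 0 → local minimum
  f''(3) = -24 < 0 → local maximum
  f''(5) = 64 > 0 → local minimum

Critical points: x = -3 (local maximum); x = 1 (local minimum); x = 3 (local maximum); x = 5 (local minimum)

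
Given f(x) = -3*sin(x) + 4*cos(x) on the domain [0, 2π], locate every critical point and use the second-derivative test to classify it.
f'(x) = -4*sin(x) - 3*cos(x)

Solve f'(x) = 0 on [0, 2π]:
  f'(x) = 0 ⇔ -3*cos(x) = 4*sin(x) ⇔ tan(x) = -3/4, i.e. x = arctan(-3/4) + nπ; keep the solutions lying in [0, 2π].
  ⇒ x = pi - atan(3/4) ≈ 2.4981, -atan(3/4) + 2*pi ≈ 5.6397

f''(x) = 3*sin(x) - 4*cos(x)
Second-derivative test at each critical point:
  f''(2.4981) = 5 > 0 → local minimum
  f''(5.6397) = -5 < 0 → local maximum

Critical points: x = pi - atan(3/4) ≈ 2.4981 (local minimum); x = -atan(3/4) + 2*pi ≈ 5.6397 (local maximum)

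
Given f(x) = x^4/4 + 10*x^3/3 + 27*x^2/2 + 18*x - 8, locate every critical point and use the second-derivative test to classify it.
f'(x) = x^3 + 10*x^2 + 27*x + 18

Solve f'(x) = 0:
  Factor: x^3 + 10*x^2 + 27*x + 18 = (x + 1)*(x + 3)*(x + 6) = 0.
  ⇒ x = -6, -3, -1

f''(x) = 3*x^2 + 20*x + 27
Second-derivative test at each critical point:
  f''(-6) = 15 > 0 → local minimum
  f''(-3) = -6 < 0 → local maximum
  f''(-1) = 10 > 0 → local minimum

Critical points: x = -6 (local minimum); x = -3 (local maximum); x = -1 (local minimum)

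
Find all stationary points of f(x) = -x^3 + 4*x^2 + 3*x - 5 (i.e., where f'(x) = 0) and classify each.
f'(x) = -3*x^2 + 8*x + 3

Solve f'(x) = 0:
  Factor: -3*x^2 + 8*x + 3 = -(x - 3)*(3*x + 1) = 0.
  ⇒ x = -1/3, 3

f''(x) = 8 - 6*x
Second-derivative test at each critical point:
  f''(-1/3) = 10 > 0 → local minimum
  f''(3) = -10 < 0 → local maximum

Critical points: x = -1/3 (local minimum); x = 3 (local maximum)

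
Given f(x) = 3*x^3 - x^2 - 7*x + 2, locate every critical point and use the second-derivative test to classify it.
f'(x) = 9*x^2 - 2*x - 7

Solve f'(x) = 0:
  Factor: 9*x^2 - 2*x - 7 = (x - 1)*(9*x + 7) = 0.
  ⇒ x = -7/9, 1

f''(x) = 18*x - 2
Second-derivative test at each critical point:
  f''(-7/9) = -16 < 0 → local maximum
  f''(1) = 16 > 0 → local minimum

Critical points: x = -7/9 (local maximum); x = 1 (local minimum)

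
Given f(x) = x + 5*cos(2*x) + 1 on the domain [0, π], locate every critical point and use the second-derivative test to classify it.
f'(x) = 1 - 10*sin(2*x)

Solve f'(x) = 0 on [0, π]:
  f'(x) = 0 ⇔ sin(2*x) = 1/10, i.e. 2*x = arcsin(1/10) + 2nπ or 2*x = π − arcsin(1/10) + 2nπ; keep the solutions lying in [0, π].
  ⇒ x = asin(1/10)/2 ≈ 0.0501, -asin(1/10)/2 + pi/2 ≈ 1.5207

f''(x) = -20*cos(2*x)
Second-derivative test at each critical point:
  f''(0.0501) = -19.8997 < 0 → local maximum
  f''(1.5207) = 19.8997 > 0 → local minimum

Critical points: x = asin(1/10)/2 ≈ 0.0501 (local maximum); x = -asin(1/10)/2 + pi/2 ≈ 1.5207 (local minimum)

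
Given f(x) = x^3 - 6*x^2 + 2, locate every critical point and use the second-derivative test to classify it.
f'(x) = 3*x*(x - 4)

Solve f'(x) = 0:
  Factor: 3*x^2 - 12*x = 3*x*(x - 4) = 0.
  ⇒ x = 0, 4

f''(x) = 6*x - 12
Second-derivative test at each critical point:
  f''(0) = -12 < 0 → local maximum
  f''(4) = 12 > 0 → local minimum

Critical points: x = 0 (local maximum); x = 4 (local minimum)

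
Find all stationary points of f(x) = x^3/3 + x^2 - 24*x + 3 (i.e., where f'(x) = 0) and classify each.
f'(x) = x^2 + 2*x - 24

Solve f'(x) = 0:
  Factor: x^2 + 2*x - 24 = (x - 4)*(x + 6) = 0.
  ⇒ x = -6, 4

f''(x) = 2*x + 2
Second-derivative test at each critical point:
  f''(-6) = -10 < 0 → local maximum
  f''(4) = 10 > 0 → local minimum

Critical points: x = -6 (local maximum); x = 4 (local minimum)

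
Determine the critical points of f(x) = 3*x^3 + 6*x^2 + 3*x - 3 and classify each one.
f'(x) = 9*x^2 + 12*x + 3

Solve f'(x) = 0:
  Factor: 9*x^2 + 12*x + 3 = 3*(x + 1)*(3*x + 1) = 0.
  ⇒ x = -1, -1/3

f''(x) = 18*x + 12
Second-derivative test at each critical point:
  f''(-1) = -6 < 0 → local maximum
  f''(-1/3) = 6 > 0 → local minimum

Critical points: x = -1 (local maximum); x = -1/3 (local minimum)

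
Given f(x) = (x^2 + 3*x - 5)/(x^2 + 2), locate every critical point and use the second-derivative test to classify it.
f'(x) = (-3*x^2 + 14*x + 6)/(x^4 + 4*x^2 + 4)

Solve f'(x) = 0:
  f'(x) = -(3*x^2 - 14*x - 6)/(x^2 + 2)^2; the denominator is positive wherever f is defined, so f'(x) = 0 ⇔ -3*x^2 + 14*x + 6 = 0.
  3*x^2 - 14*x - 6 = 0 has no rational roots; quadratic formula: x = (14 ± √268)/6.
  ⇒ x = 7/3 - sqrt(67)/3 ≈ -0.3951, 7/3 + sqrt(67)/3 ≈ 5.0618

f''(x) = 2*(3*x^3 - 21*x^2 - 18*x + 14)/(x^6 + 6*x^4 + 12*x^2 + 8)
Second-derivative test at each critical point:
  f''(-0.3951) = 3.5215 > 0 → local minimum
  f''(5.0618) = -0.0215 < 0 → local maximum

Critical points: x = 7/3 - sqrt(67)/3 ≈ -0.3951 (local minimum); x = 7/3 + sqrt(67)/3 ≈ 5.0618 (local maximum)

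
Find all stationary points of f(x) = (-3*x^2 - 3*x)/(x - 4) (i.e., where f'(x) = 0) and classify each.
f'(x) = 3*(-x^2 + 8*x + 4)/(x^2 - 8*x + 16)

Solve f'(x) = 0:
  f'(x) = -3*(x^2 - 8*x - 4)/(x - 4)^2; the denominator is positive wherever f is defined, so f'(x) = 0 ⇔ -3*x^2 + 24*x + 12 = 0.
  Factor: -3*x^2 + 24*x + 12 = -3*(x^2 - 8*x - 4); x^2 - 8*x - 4 = 0 has no rational roots; quadratic formula: x = (8 ± √80)/2.
  ⇒ x = 4 - 2*sqrt(5) ≈ -0.4721, 4 + 2*sqrt(5) ≈ 8.4721

f''(x) = -120/(x^3 - 12*x^2 + 48*x - 64)
Second-derivative test at each critical point:
  f''(-0.4721) = 1.3416 > 0 → local minimum
  f''(8.4721) = -1.3416 < 0 → local maximum

Critical points: x = 4 - 2*sqrt(5) ≈ -0.4721 (local minimum); x = 4 + 2*sqrt(5) ≈ 8.4721 (local maximum)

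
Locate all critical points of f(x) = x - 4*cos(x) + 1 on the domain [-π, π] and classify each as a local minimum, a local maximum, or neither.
f'(x) = 4*sin(x) + 1

Solve f'(x) = 0 on [-π, π]:
  f'(x) = 0 ⇔ sin(x) = -1/4, i.e. x = arcsin(-1/4) + 2nπ or x = π − arcsin(-1/4) + 2nπ; keep the solutions lying in [-π, π].
  ⇒ x = -pi + asin(1/4) ≈ -2.8889, -asin(1/4) ≈ -0.2527

f''(x) = 4*cos(x)
Second-derivative test at each critical point:
  f''(-2.8889) = -3.8730 < 0 → local maximum
  f''(-0.2527) = 3.8730 > 0 → local minimum

Critical points: x = -pi + asin(1/4) ≈ -2.8889 (local maximum); x = -asin(1/4) ≈ -0.2527 (local minimum)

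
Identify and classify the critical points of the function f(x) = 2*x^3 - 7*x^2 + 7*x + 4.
f'(x) = 6*x^2 - 14*x + 7

Solve f'(x) = 0:
  6*x^2 - 14*x + 7 = 0 has no rational roots; quadratic formula: x = (14 ± √28)/12.
  ⇒ x = 7/6 - sqrt(7)/6 ≈ 0.7257, sqrt(7)/6 + 7/6 ≈ 1.6076

f''(x) = 12*x - 14
Second-derivative test at each critical point:
  f''(0.7257) = -5.2915 < 0 → local maximum
  f''(1.6076) = 5.2915 > 0 → local minimum

Critical points: x = 7/6 - sqrt(7)/6 ≈ 0.7257 (local maximum); x = sqrt(7)/6 + 7/6 ≈ 1.6076 (local minimum)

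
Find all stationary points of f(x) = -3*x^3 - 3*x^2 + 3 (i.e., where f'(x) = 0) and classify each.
f'(x) = 3*x*(-3*x - 2)

Solve f'(x) = 0:
  Factor: -9*x^2 - 6*x = -3*x*(3*x + 2) = 0.
  ⇒ x = -2/3, 0

f''(x) = -18*x - 6
Second-derivative test at each critical point:
  f''(-2/3) = 6 > 0 → local minimum
  f''(0) = -6 < 0 → local maximum

Critical points: x = -2/3 (local minimum); x = 0 (local maximum)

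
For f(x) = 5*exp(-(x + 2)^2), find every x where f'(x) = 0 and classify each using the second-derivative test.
f'(x) = 10*(-x - 2)*exp(-(x + 2)^2)

Solve f'(x) = 0:
  f'(x) = (-10*x - 20)·exp(-(x + 2)^2) and exp(-(x + 2)^2) > 0 for every x, so f'(x) = 0 ⇔ -10*x - 20 = 0.
  Factor: -10*x - 20 = -10*(x + 2) = 0.
  ⇒ x = -2

f''(x) = 10*(2*(x + 2)^2 - 1)*exp(-(x + 2)^2)
Second-derivative test at each critical point:
  f''(-2) = -10 < 0 → local maximum

Critical points: x = -2 (local maximum)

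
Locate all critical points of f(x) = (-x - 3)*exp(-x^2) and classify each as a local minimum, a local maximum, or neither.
f'(x) = (2*x*(x + 3) - 1)*exp(-x^2)

Solve f'(x) = 0:
  f'(x) = (2*x^2 + 6*x - 1)·exp(-x^2) and exp(-x^2) > 0 for every x, so f'(x) = 0 ⇔ 2*x^2 + 6*x - 1 = 0.
  2*x^2 + 6*x - 1 = 0 has no rational roots; quadratic formula: x = (-6 ± √44)/4.
  ⇒ x = -sqrt(11)/2 - 3/2 ≈ -3.1583, -3/2 + sqrt(11)/2 ≈ 0.1583

f''(x) = 2*(-2*x^2*(x + 3) + 3*x + 3)*exp(-x^2)
Second-derivative test at each critical point:
  f''(-3.1583) = -3.088e-04 < 0 → local maximum
  f''(0.1583) = 6.4691 > 0 → local minimum

Critical points: x = -sqrt(11)/2 - 3/2 ≈ -3.1583 (local maximum); x = -3/2 + sqrt(11)/2 ≈ 0.1583 (local minimum)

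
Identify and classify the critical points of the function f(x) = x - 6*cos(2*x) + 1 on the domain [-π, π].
f'(x) = 12*sin(2*x) + 1

Solve f'(x) = 0 on [-π, π]:
  f'(x) = 0 ⇔ sin(2*x) = -1/12, i.e. 2*x = arcsin(-1/12) + 2nπ or 2*x = π − arcsin(-1/12) + 2nπ; keep the solutions lying in [-π, π].
  ⇒ x = -pi/2 + asin(1/12)/2 ≈ -1.5291, -asin(1/12)/2 ≈ -0.0417, asin(1/12)/2 + pi/2 ≈ 1.6125, pi - asin(1/12)/2 ≈ 3.0999

f''(x) = 24*cos(2*x)
Second-derivative test at each critical point:
  f''(-1.5291) = -23.9165 < 0 → local maximum
  f''(-0.0417) = 23.9165 > 0 → local minimum
  f''(1.6125) = -23.9165 < 0 → local maximum
  f''(3.0999) = 23.9165 > 0 → local minimum

Critical points: x = -pi/2 + asin(1/12)/2 ≈ -1.5291 (local maximum); x = -asin(1/12)/2 ≈ -0.0417 (local minimum); x = asin(1/12)/2 + pi/2 ≈ 1.6125 (local maximum); x = pi - asin(1/12)/2 ≈ 3.0999 (local minimum)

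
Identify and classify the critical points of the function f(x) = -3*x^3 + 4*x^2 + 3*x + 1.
f'(x) = -9*x^2 + 8*x + 3

Solve f'(x) = 0:
  9*x^2 - 8*x - 3 = 0 has no rational roots; quadratic formula: x = (8 ± √172)/18.
  ⇒ x = 4/9 - sqrt(43)/9 ≈ -0.2842, 4/9 + sqrt(43)/9 ≈ 1.1730

f''(x) = 8 - 18*x
Second-derivative test at each critical point:
  f''(-0.2842) = 13.1149 > 0 → local minimum
  f''(1.1730) = -13.1149 < 0 → local maximum

Critical points: x = 4/9 - sqrt(43)/9 ≈ -0.2842 (local minimum); x = 4/9 + sqrt(43)/9 ≈ 1.1730 (local maximum)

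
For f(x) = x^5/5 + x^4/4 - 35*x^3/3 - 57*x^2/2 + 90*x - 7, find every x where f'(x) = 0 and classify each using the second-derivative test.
f'(x) = x^4 + x^3 - 35*x^2 - 57*x + 90

Solve f'(x) = 0:
  Factor: x^4 + x^3 - 35*x^2 - 57*x + 90 = (x - 6)*(x - 1)*(x + 3)*(x + 5) = 0.
  ⇒ x = -5, -3, 1, 6

f''(x) = 4*x^3 + 3*x^2 - 70*x - 57
Second-derivative test at each critical point:
  f''(-5) = -132 < 0 → local maximum
  f''(-3) = 72 > 0 → local minimum
  f''(1) = -120 < 0 → local maximum
  f''(6) = 495 > 0 → local minimum

Critical points: x = -5 (local maximum); x = -3 (local minimum); x = 1 (local maximum); x = 6 (local minimum)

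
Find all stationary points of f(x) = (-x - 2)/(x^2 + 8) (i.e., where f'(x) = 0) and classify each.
f'(x) = (-x^2 + 2*x*(x + 2) - 8)/(x^2 + 8)^2

Solve f'(x) = 0:
  f'(x) = (x^2 + 4*x - 8)/(x^2 + 8)^2; the denominator is positive wherever f is defined, so f'(x) = 0 ⇔ x^2 + 4*x - 8 = 0.
  x^2 + 4*x - 8 = 0 has no rational roots; quadratic formula: x = (-4 ± √48)/2.
  ⇒ x = -2*sqrt(3) - 2 ≈ -5.4641, -2 + 2*sqrt(3) ≈ 1.4641

f''(x) = 2*(-4*x^2*(x + 2) + (3*x + 2)*(x^2 + 8))/(x^2 + 8)^3
Second-derivative test at each critical point:
  f''(-5.4641) = -0.0048 < 0 → local maximum
  f''(1.4641) = 0.0673 > 0 → local minimum

Critical points: x = -2*sqrt(3) - 2 ≈ -5.4641 (local maximum); x = -2 + 2*sqrt(3) ≈ 1.4641 (local minimum)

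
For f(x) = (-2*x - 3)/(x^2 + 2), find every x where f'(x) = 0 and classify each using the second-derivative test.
f'(x) = 2*(x^2 + 3*x - 2)/(x^4 + 4*x^2 + 4)

Solve f'(x) = 0:
  f'(x) = 2*(x^2 + 3*x - 2)/(x^2 + 2)^2; the denominator is positive wherever f is defined, so f'(x) = 0 ⇔ 2*x^2 + 6*x - 4 = 0.
  Factor: 2*x^2 + 6*x - 4 = 2*(x^2 + 3*x - 2); x^2 + 3*x - 2 = 0 has no rational roots; quadratic formula: x = (-3 ± √17)/2.
  ⇒ x = -sqrt(17)/2 - 3/2 ≈ -3.5616, -3/2 + sqrt(17)/2 ≈ 0.5616

f''(x) = 2*(-4*x^2*(2*x + 3) + 3*(2*x + 1)*(x^2 + 2))/(x^2 + 2)^3
Second-derivative test at each critical point:
  f''(-3.5616) = -0.0382 < 0 → local maximum
  f''(0.5616) = 1.5382 > 0 → local minimum

Critical points: x = -sqrt(17)/2 - 3/2 ≈ -3.5616 (local maximum); x = -3/2 + sqrt(17)/2 ≈ 0.5616 (local minimum)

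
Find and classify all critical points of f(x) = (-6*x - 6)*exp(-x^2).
f'(x) = 6*(2*x*(x + 1) - 1)*exp(-x^2)

Solve f'(x) = 0:
  f'(x) = (12*x^2 + 12*x - 6)·exp(-x^2) and exp(-x^2) > 0 for every x, so f'(x) = 0 ⇔ 12*x^2 + 12*x - 6 = 0.
  Factor: 12*x^2 + 12*x - 6 = 6*(2*x^2 + 2*x - 1); 2*x^2 + 2*x - 1 = 0 has no rational roots; quadratic formula: x = (-2 ± √12)/4.
  ⇒ x = -sqrt(3)/2 - 1/2 ≈ -1.3660, -1/2 + sqrt(3)/2 ≈ 0.3660

f''(x) = 12*(-2*x^2*(x + 1) + 3*x + 1)*exp(-x^2)
Second-derivative test at each critical point:
  f''(-1.3660) = -3.2162 < 0 → local maximum
  f''(0.3660) = 18.1785 > 0 → local minimum

Critical points: x = -sqrt(3)/2 - 1/2 ≈ -1.3660 (local maximum); x = -1/2 + sqrt(3)/2 ≈ 0.3660 (local minimum)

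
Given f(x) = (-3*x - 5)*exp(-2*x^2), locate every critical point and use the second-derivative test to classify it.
f'(x) = (4*x*(3*x + 5) - 3)*exp(-2*x^2)

Solve f'(x) = 0:
  f'(x) = (12*x^2 + 20*x - 3)·exp(-2*x^2) and exp(-2*x^2) > 0 for every x, so f'(x) = 0 ⇔ 12*x^2 + 20*x - 3 = 0.
  12*x^2 + 20*x - 3 = 0 has no rational roots; quadratic formula: x = (-20 ± √544)/24.
  ⇒ x = -sqrt(34)/6 - 5/6 ≈ -1.8052, -5/6 + sqrt(34)/6 ≈ 0.1385

f''(x) = 4*(-12*x^3 - 20*x^2 + 9*x + 5)*exp(-2*x^2)
Second-derivative test at each critical point:
  f''(-1.8052) = -0.0345 < 0 → local maximum
  f''(0.1385) = 22.4460 > 0 → local minimum

Critical points: x = -sqrt(34)/6 - 5/6 ≈ -1.8052 (local maximum); x = -5/6 + sqrt(34)/6 ≈ 0.1385 (local minimum)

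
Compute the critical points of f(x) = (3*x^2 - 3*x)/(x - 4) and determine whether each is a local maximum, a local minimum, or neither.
f'(x) = 3*(x^2 - 8*x + 4)/(x^2 - 8*x + 16)

Solve f'(x) = 0:
  f'(x) = 3*(x^2 - 8*x + 4)/(x - 4)^2; the denominator is positive wherever f is defined, so f'(x) = 0 ⇔ 3*x^2 - 24*x + 12 = 0.
  Factor: 3*x^2 - 24*x + 12 = 3*(x^2 - 8*x + 4); x^2 - 8*x + 4 = 0 has no rational roots; quadratic formula: x = (8 ± √48)/2.
  ⇒ x = 4 - 2*sqrt(3) ≈ 0.5359, 2*sqrt(3) + 4 ≈ 7.4641

f''(x) = 72/(x^3 - 12*x^2 + 48*x - 64)
Second-derivative test at each critical point:
  f''(0.5359) = -1.7321 < 0 → local maximum
  f''(7.4641) = 1.7321 > 0 → local minimum

Critical points: x = 4 - 2*sqrt(3) ≈ 0.5359 (local maximum); x = 2*sqrt(3) + 4 ≈ 7.4641 (local minimum)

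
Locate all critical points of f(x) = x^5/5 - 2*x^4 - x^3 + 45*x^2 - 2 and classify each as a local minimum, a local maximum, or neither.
f'(x) = x*(x^3 - 8*x^2 - 3*x + 90)

Solve f'(x) = 0:
  Factor: x^4 - 8*x^3 - 3*x^2 + 90*x = x*(x - 6)*(x - 5)*(x + 3) = 0.
  ⇒ x = -3, 0, 5, 6

f''(x) = 4*x^3 - 24*x^2 - 6*x + 90
Second-derivative test at each critical point:
  f''(-3) = -216 < 0 → local maximum
  f''(0) = 90 > 0 → local minimum
  f''(5) = -40 < 0 → local maximum
  f''(6) = 54 > 0 → local minimum

Critical points: x = -3 (local maximum); x = 0 (local minimum); x = 5 (local maximum); x = 6 (local minimum)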